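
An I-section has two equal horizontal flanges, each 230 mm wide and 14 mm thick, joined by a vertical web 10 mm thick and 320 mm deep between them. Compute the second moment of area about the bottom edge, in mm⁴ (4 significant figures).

Split into non-overlapping primitives; take the origin at the lower-left of the bounding box.
Bottom flange: 230 × 14, A = 3 220 mm², y = 7 mm, Ī = 52593.3 mm⁴.
Web: 10 × 320, A = 3 200 mm², y = 174 mm, Ī = 27 306 667 mm⁴.
Top flange: 230 × 14, A = 3 220 mm², y = 341 mm, Ī = 52593.3 mm⁴.
Transfer each piece to the base of the section using Ī + A·d² with d = y − 0:
  bottom flange: d = 7 mm → contributes +210 373 mm⁴
  web: d = 174 mm → contributes +124 189 867 mm⁴
  top flange: d = 341 mm → contributes +374 477 413 mm⁴
Total I = 498 877 653 mm⁴.

I_base ≈ 4.989 × 10⁸ mm⁴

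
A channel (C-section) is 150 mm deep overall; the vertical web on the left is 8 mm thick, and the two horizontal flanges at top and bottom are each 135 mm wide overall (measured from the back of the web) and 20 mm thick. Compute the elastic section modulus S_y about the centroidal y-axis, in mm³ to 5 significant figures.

S_y ≈ 1.4735 × 10⁵ mm³

Decompose the section into non-overlapping parts with the origin at the bottom-left of its bounding rectangle.
Web: 8 × 150, A = 1 200 mm², x = 4 mm, Ī = 6 400 mm⁴.
Top flange (beyond web): 127 × 20, A = 2 540 mm², x = 71.5 mm, Ī = 3 413 972 mm⁴.
Bottom flange (beyond web): 127 × 20, A = 2 540 mm², x = 71.5 mm, Ī = 3 413 972 mm⁴.
Centroid: x̄ = ΣA·x / ΣA = 58.60191 mm.
Transfer each piece to the centroidal y-axis using Ī + A·d² with d = x − 58.60191:
  web: d = -54.60191 mm → contributes +3 584 042 mm⁴
  top flange (beyond web): d = 12.89809 mm → contributes +3 836 528 mm⁴
  bottom flange (beyond web): d = 12.89809 mm → contributes +3 836 528 mm⁴
Total I = 11 257 098 mm⁴.
Extreme fibre distance c = 76.39809 mm; S = I/c = 147347.9 mm³.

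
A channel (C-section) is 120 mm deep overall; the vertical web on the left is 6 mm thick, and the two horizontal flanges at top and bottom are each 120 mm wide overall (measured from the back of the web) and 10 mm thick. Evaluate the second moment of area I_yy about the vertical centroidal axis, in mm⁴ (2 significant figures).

I_yy ≈ 4.4 × 10⁶ mm⁴

Decompose the section into non-overlapping parts with the origin at the bottom-left of its bounding rectangle.
Web: 6 × 120, A = 720 mm², x = 3 mm, Ī = 2 160 mm⁴.
Top flange (beyond web): 114 × 10, A = 1 140 mm², x = 63 mm, Ī = 1 234 620 mm⁴.
Bottom flange (beyond web): 114 × 10, A = 1 140 mm², x = 63 mm, Ī = 1 234 620 mm⁴.
Centroid: x̄ = ΣA·x / ΣA = 48.6 mm.
Transfer each piece to the vertical centroidal axis using Ī + A·d² with d = x − 48.6:
  web: d = -45.6 mm → contributes +1 499 299 mm⁴
  top flange (beyond web): d = 14.4 mm → contributes +1 471 010 mm⁴
  bottom flange (beyond web): d = 14.4 mm → contributes +1 471 010 mm⁴
Total I = 4 441 320 mm⁴.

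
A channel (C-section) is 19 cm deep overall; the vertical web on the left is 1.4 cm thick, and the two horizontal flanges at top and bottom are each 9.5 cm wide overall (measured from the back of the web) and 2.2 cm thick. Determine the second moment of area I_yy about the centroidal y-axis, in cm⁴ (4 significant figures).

Treat the section as a set of non-overlapping primitives; coordinates are from the bounding-box lower-left.
Web: 1.4 × 19, A = 26.6 cm², x = 0.7 cm, Ī = 4.34467 cm⁴.
Top flange (beyond web): 8.1 × 2.2, A = 17.82 cm², x = 5.45 cm, Ī = 97.4309 cm⁴.
Bottom flange (beyond web): 8.1 × 2.2, A = 17.82 cm², x = 5.45 cm, Ī = 97.4309 cm⁴.
Centroid: x̄ = ΣA·x / ΣA = 3.41996 cm.
Transfer each piece to the centroidal y-axis using Ī + A·d² with d = x − 3.41996:
  web: d = -2.71996 cm → contributes +201.136 cm⁴
  top flange (beyond web): d = 2.03004 cm → contributes +170.869 cm⁴
  bottom flange (beyond web): d = 2.03004 cm → contributes +170.869 cm⁴
Total I = 542.873 cm⁴.

I_yy ≈ 542.9 cm⁴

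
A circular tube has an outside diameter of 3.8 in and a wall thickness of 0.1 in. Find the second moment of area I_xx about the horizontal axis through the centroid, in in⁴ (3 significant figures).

I_xx ≈ 1.99 in⁴

Split into non-overlapping primitives; take the origin at the lower-left of the bounding box.
Outer circle: ⌀3.8, A = 11.341 in², y = 1.9 in, Ī = 10.235 in⁴.
Bore (subtracted): ⌀3.6, A = 10.179 in², y = 1.9 in, Ī = 8.2448 in⁴.
By symmetry the centroid is at mid-height, ȳ = 1.9 in.
All pieces are centred on the horizontal axis through the centroid, so I = ΣĪ (holes subtracted) = 1.9906 in⁴.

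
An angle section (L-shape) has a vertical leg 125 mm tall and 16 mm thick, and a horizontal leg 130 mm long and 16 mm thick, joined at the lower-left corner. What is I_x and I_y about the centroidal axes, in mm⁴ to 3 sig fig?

Decompose the section into non-overlapping parts with the origin at the bottom-left of its bounding rectangle.
Vertical leg: 16 × 125, A = 2 000 mm², y = 62.5 mm, Ī = 2 604 167 mm⁴.
Horizontal leg (remainder): 114 × 16, A = 1 824 mm², y = 8 mm, Ī = 38 912 mm⁴.
Centroid: ȳ = ΣA·y / ΣA = 36.504 mm.
Transfer each piece to the centroidal x-axis using Ī + A·d² with d = y − 36.504:
  vertical leg: d = 25.996 mm → contributes +3 955 732 mm⁴
  horizontal leg (remainder): d = -28.504 mm → contributes +1 520 891 mm⁴
Total I = 5 476 623 mm⁴.
For the y-axis: x̄ = 39.004 mm.
Repeating about the centroidal y-axis gives I_y = 6 048 603 mm⁴.

I_x ≈ 5.48 × 10⁶ mm⁴, I_y ≈ 6.05 × 10⁶ mm⁴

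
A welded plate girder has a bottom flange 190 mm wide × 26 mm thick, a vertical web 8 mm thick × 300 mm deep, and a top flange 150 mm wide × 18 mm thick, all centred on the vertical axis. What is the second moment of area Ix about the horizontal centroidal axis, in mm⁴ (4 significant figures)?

Ix ≈ 2.038 × 10⁸ mm⁴

Split into non-overlapping primitives; take the origin at the lower-left of the bounding box.
Bottom plate: 190 × 26, A = 4 940 mm², y = 13 mm, Ī = 278 287 mm⁴.
Web plate: 8 × 300, A = 2 400 mm², y = 176 mm, Ī = 18 000 000 mm⁴.
Top plate: 150 × 18, A = 2 700 mm², y = 335 mm, Ī = 72 900 mm⁴.
Centroid: ȳ = ΣA·y / ΣA = 138.558 mm.
Transfer each piece to the horizontal centroidal axis using Ī + A·d² with d = y − 138.558:
  bottom plate: d = -125.558 mm → contributes +78 156 168 mm⁴
  web plate: d = 37.4422 mm → contributes +21 364 610 mm⁴
  top plate: d = 196.442 mm → contributes +104 264 685 mm⁴
Total I = 203 785 463 mm⁴.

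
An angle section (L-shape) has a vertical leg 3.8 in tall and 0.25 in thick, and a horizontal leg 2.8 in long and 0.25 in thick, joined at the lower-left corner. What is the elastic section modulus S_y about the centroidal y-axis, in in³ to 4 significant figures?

Decompose the section into non-overlapping parts with the origin at the bottom-left of its bounding rectangle.
Vertical leg: 0.25 × 3.8, A = 0.95 in², x = 0.125 in, Ī = 0.00494792 in⁴.
Horizontal leg (remainder): 2.55 × 0.25, A = 0.6375 in², x = 1.525 in, Ī = 0.345445 in⁴.
Centroid: x̄ = ΣA·x / ΣA = 0.687205 in.
Transfer each piece to the centroidal y-axis using Ī + A·d² with d = x − 0.687205:
  vertical leg: d = -0.562205 in → contributes +0.305218 in⁴
  horizontal leg (remainder): d = 0.837795 in → contributes +0.792907 in⁴
Total I = 1.09813 in⁴.
Extreme fibre distance c = 2.1128 in; S = I/c = 0.51975 in³.

S_y ≈ 0.5198 in³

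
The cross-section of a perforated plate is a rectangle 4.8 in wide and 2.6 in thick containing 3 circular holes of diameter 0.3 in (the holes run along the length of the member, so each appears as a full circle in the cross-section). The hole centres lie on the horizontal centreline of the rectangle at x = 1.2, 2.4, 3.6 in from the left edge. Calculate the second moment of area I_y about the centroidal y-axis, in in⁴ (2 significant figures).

I_y ≈ 24 in⁴

Decompose the section into non-overlapping parts with the origin at the bottom-left of its bounding rectangle.
Plate: 4.8 × 2.6, A = 12.48 in², x = 2.4 in, Ī = 23.96 in⁴.
Hole 1 (subtracted): ⌀0.3, A = 0.07069 in², x = 1.2 in, Ī = 0.0003976 in⁴.
Hole 2 (subtracted): ⌀0.3, A = 0.07069 in², x = 2.4 in, Ī = 0.0003976 in⁴.
Hole 3 (subtracted): ⌀0.3, A = 0.07069 in², x = 3.6 in, Ī = 0.0003976 in⁴.
By symmetry the centroid is at mid-width, x̄ = 2.4 in.
Transfer each piece to the centroidal y-axis using Ī + A·d² with d = x − 2.4:
  plate: d = 0 in → contributes +23.96 in⁴
  hole 1: d = -1.2 in → contributes −0.1022 in⁴
  hole 2: d = 0 in → contributes −0.0003976 in⁴
  hole 3: d = 1.2 in → contributes −0.1022 in⁴
Total I = 23.76 in⁴.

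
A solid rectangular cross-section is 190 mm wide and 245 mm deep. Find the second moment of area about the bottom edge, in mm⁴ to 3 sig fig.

I_base ≈ 9.31 × 10⁸ mm⁴

The section: 190 × 245, A = 46 550 mm², y = 122.5 mm, Ī = 232 846 979 mm⁴.
Transfer it to the base of the section using Ī + A·d² with d = y − 0:
  the section: d = 122.5 mm → contributes +931 387 917 mm⁴
Total I = 931 387 917 mm⁴.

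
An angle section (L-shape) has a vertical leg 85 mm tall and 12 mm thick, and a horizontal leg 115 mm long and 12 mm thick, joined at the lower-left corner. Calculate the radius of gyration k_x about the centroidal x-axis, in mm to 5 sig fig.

k_x ≈ 24.674 mm

Treat the section as a set of non-overlapping primitives; coordinates are from the bounding-box lower-left.
Vertical leg: 12 × 85, A = 1 020 mm², y = 42.5 mm, Ī = 614 125 mm⁴.
Horizontal leg (remainder): 103 × 12, A = 1 236 mm², y = 6 mm, Ī = 14 832 mm⁴.
Centroid: ȳ = ΣA·y / ΣA = 22.50266 mm.
Transfer each piece to the centroidal x-axis using Ī + A·d² with d = y − 22.50266:
  vertical leg: d = 19.99734 mm → contributes +1 022 016 mm⁴
  horizontal leg (remainder): d = -16.50266 mm → contributes +351441.5 mm⁴
Total I = 1 373 458 mm⁴.
Radius of gyration: k = √(I/A) = √(1 373 458 / 2 256) = 24.67392 mm.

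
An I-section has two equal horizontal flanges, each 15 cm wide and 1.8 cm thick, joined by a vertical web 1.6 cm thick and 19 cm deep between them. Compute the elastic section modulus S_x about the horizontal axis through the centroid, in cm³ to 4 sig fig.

S_x ≈ 599.1 cm³

Split into non-overlapping primitives; take the origin at the lower-left of the bounding box.
Bottom flange: 15 × 1.8, A = 27 cm², y = 0.9 cm, Ī = 7.29 cm⁴.
Web: 1.6 × 19, A = 30.4 cm², y = 11.3 cm, Ī = 914.533 cm⁴.
Top flange: 15 × 1.8, A = 27 cm², y = 21.7 cm, Ī = 7.29 cm⁴.
By symmetry the centroid is at mid-height, ȳ = 11.3 cm.
Transfer each piece to the horizontal axis through the centroid using Ī + A·d² with d = y − 11.3:
  bottom flange: d = -10.4 cm → contributes +2927.61 cm⁴
  web: d = 0 cm → contributes +914.533 cm⁴
  top flange: d = 10.4 cm → contributes +2927.61 cm⁴
Total I = 6769.75 cm⁴.
Extreme fibre distance c = 11.3 cm; S = I/c = 599.093 cm³.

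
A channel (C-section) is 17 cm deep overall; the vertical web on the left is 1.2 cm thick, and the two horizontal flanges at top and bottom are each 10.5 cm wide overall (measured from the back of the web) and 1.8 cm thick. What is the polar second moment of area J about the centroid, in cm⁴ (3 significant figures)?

Break the section into simple shapes (no overlaps), measuring from the bottom-left corner of the bounding box.
Web: 1.2 × 17, A = 20.4 cm², y = 8.5 cm, Ī = 491.3 cm⁴.
Top flange (beyond web): 9.3 × 1.8, A = 16.74 cm², y = 16.1 cm, Ī = 4.5198 cm⁴.
Bottom flange (beyond web): 9.3 × 1.8, A = 16.74 cm², y = 0.9 cm, Ī = 4.5198 cm⁴.
By symmetry the centroid is at mid-height, ȳ = 8.5 cm.
Transfer each piece to the centroidal x-axis using Ī + A·d² with d = y − 8.5:
  web: d = 0 cm → contributes +491.3 cm⁴
  top flange (beyond web): d = 7.6 cm → contributes +971.42 cm⁴
  bottom flange (beyond web): d = -7.6 cm → contributes +971.42 cm⁴
Total I = 2434.1 cm⁴.
For the y-axis: x̄ = 3.8622 cm.
Repeating about the centroidal y-axis gives I_y = 593.14 cm⁴.
Polar second moment: J = I_x + I_y = 3027.3 cm⁴.

J ≈ 3030 cm⁴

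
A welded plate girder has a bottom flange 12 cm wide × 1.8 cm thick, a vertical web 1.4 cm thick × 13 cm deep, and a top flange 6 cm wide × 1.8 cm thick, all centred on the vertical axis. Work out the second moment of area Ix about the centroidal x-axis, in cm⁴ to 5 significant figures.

Ix ≈ 1913.1 cm⁴

Treat the section as a set of non-overlapping primitives; coordinates are from the bounding-box lower-left.
Bottom plate: 12 × 1.8, A = 21.6 cm², y = 0.9 cm, Ī = 5.832 cm⁴.
Web plate: 1.4 × 13, A = 18.2 cm², y = 8.3 cm, Ī = 256.3167 cm⁴.
Top plate: 6 × 1.8, A = 10.8 cm², y = 15.7 cm, Ī = 2.916 cm⁴.
Centroid: ȳ = ΣA·y / ΣA = 6.720553 cm.
Transfer each piece to the centroidal x-axis using Ī + A·d² with d = y − 6.720553:
  bottom plate: d = -5.820553 cm → contributes +737.615 cm⁴
  web plate: d = 1.579447 cm → contributes +301.7193 cm⁴
  top plate: d = 8.979447 cm → contributes +873.725 cm⁴
Total I = 1913.059 cm⁴.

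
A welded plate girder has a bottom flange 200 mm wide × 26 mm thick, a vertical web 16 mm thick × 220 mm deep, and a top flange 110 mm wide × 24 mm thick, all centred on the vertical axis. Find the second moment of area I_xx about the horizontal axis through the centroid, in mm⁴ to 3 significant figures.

I_xx ≈ 1.24 × 10⁸ mm⁴

Decompose the section into non-overlapping parts with the origin at the bottom-left of its bounding rectangle.
Bottom plate: 200 × 26, A = 5 200 mm², y = 13 mm, Ī = 292 933 mm⁴.
Web plate: 16 × 220, A = 3 520 mm², y = 136 mm, Ī = 14 197 333 mm⁴.
Top plate: 110 × 24, A = 2 640 mm², y = 258 mm, Ī = 126 720 mm⁴.
Centroid: ȳ = ΣA·y / ΣA = 108.05 mm.
Transfer each piece to the horizontal axis through the centroid using Ī + A·d² with d = y − 108.05:
  bottom plate: d = -95.049 mm → contributes +47 271 650 mm⁴
  web plate: d = 27.951 mm → contributes +16 947 305 mm⁴
  top plate: d = 149.95 mm → contributes +59 487 684 mm⁴
Total I = 123 706 639 mm⁴.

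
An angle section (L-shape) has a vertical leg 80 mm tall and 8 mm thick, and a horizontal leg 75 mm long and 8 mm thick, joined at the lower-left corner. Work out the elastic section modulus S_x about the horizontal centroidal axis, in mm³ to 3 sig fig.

Treat the section as a set of non-overlapping primitives; coordinates are from the bounding-box lower-left.
Vertical leg: 8 × 80, A = 640 mm², y = 40 mm, Ī = 341 333 mm⁴.
Horizontal leg (remainder): 67 × 8, A = 536 mm², y = 4 mm, Ī = 2858.7 mm⁴.
Centroid: ȳ = ΣA·y / ΣA = 23.592 mm.
Transfer each piece to the horizontal centroidal axis using Ī + A·d² with d = y − 23.592:
  vertical leg: d = 16.408 mm → contributes +513 639 mm⁴
  horizontal leg (remainder): d = -19.592 mm → contributes +208 597 mm⁴
Total I = 722 236 mm⁴.
Extreme fibre distance c = 56.408 mm; S = I/c = 12 804 mm³.

S_x ≈ 1.28 × 10⁴ mm³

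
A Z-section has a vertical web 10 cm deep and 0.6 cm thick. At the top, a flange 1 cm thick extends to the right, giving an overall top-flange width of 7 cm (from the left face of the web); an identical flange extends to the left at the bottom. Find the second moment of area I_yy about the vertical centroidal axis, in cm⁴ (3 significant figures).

I_yy ≈ 201 cm⁴

Break the section into simple shapes (no overlaps), measuring from the bottom-left corner of the bounding box.
Web: 0.6 × 10, A = 6 cm², x = 6.7 cm, Ī = 0.18 cm⁴.
Top flange (beyond web): 6.4 × 1, A = 6.4 cm², x = 10.2 cm, Ī = 21.845 cm⁴.
Bottom flange (beyond web): 6.4 × 1, A = 6.4 cm², x = 3.2 cm, Ī = 21.845 cm⁴.
Centroid: x̄ = ΣA·x / ΣA = 6.7 cm.
Transfer each piece to the vertical centroidal axis using Ī + A·d² with d = x − 6.7:
  web: d = 0 cm → contributes +0.18 cm⁴
  top flange (beyond web): d = 3.5 cm → contributes +100.25 cm⁴
  bottom flange (beyond web): d = -3.5 cm → contributes +100.25 cm⁴
Total I = 200.67 cm⁴.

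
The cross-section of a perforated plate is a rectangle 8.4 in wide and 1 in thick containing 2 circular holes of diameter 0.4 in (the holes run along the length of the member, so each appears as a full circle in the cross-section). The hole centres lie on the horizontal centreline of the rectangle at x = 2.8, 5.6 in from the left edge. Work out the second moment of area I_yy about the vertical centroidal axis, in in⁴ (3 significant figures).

Split into non-overlapping primitives; take the origin at the lower-left of the bounding box.
Plate: 8.4 × 1, A = 8.4 in², x = 4.2 in, Ī = 49.392 in⁴.
Hole 1 (subtracted): ⌀0.4, A = 0.12566 in², x = 2.8 in, Ī = 0.0012566 in⁴.
Hole 2 (subtracted): ⌀0.4, A = 0.12566 in², x = 5.6 in, Ī = 0.0012566 in⁴.
By symmetry the centroid is at mid-width, x̄ = 4.2 in.
Transfer each piece to the vertical centroidal axis using Ī + A·d² with d = x − 4.2:
  plate: d = 0 in → contributes +49.392 in⁴
  hole 1: d = -1.4 in → contributes −0.24756 in⁴
  hole 2: d = 1.4 in → contributes −0.24756 in⁴
Total I = 48.897 in⁴.

I_yy ≈ 48.9 in⁴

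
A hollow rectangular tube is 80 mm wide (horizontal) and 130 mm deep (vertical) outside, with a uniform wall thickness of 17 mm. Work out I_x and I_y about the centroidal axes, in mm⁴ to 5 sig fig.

I_x ≈ 1.1255 × 10⁷ mm⁴, I_y ≈ 4.7680 × 10⁶ mm⁴

Split into non-overlapping primitives; take the origin at the lower-left of the bounding box.
Outer rectangle: 80 × 130, A = 10 400 mm², y = 65 mm, Ī = 14 646 667 mm⁴.
Inner void (subtracted): 46 × 96, A = 4 416 mm², y = 65 mm, Ī = 3 391 488 mm⁴.
By symmetry the centroid is at mid-height, ȳ = 65 mm.
All pieces are centred on the centroidal x-axis, so I = ΣĪ (holes subtracted) = 11 255 179 mm⁴.
Repeating about the centroidal y-axis gives I_y = 4 767 979 mm⁴.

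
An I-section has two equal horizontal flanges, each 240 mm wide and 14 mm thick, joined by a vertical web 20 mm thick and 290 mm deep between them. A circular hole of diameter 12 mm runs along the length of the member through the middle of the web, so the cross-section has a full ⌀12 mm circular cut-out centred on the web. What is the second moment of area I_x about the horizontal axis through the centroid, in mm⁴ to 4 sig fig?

I_x ≈ 1.960 × 10⁸ mm⁴

Break the section into simple shapes (no overlaps), measuring from the bottom-left corner of the bounding box.
Bottom flange: 240 × 14, A = 3 360 mm², y = 7 mm, Ī = 54 880 mm⁴.
Web: 20 × 290, A = 5 800 mm², y = 159 mm, Ī = 40 648 333 mm⁴.
Top flange: 240 × 14, A = 3 360 mm², y = 311 mm, Ī = 54 880 mm⁴.
Hole (subtracted): ⌀12, A = 113.097 mm², y = 159 mm, Ī = 1017.88 mm⁴.
By symmetry the centroid is at mid-height, ȳ = 159 mm.
Transfer each piece to the horizontal axis through the centroid using Ī + A·d² with d = y − 159:
  bottom flange: d = -152 mm → contributes +77 684 320 mm⁴
  web: d = 0 mm → contributes +40 648 333 mm⁴
  top flange: d = 152 mm → contributes +77 684 320 mm⁴
  hole: d = 0 mm → contributes −1017.88 mm⁴
Total I = 196 015 955 mm⁴.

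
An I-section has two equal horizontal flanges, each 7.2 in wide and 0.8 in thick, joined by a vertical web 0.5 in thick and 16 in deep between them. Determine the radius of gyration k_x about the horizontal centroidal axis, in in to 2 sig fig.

Break the section into simple shapes (no overlaps), measuring from the bottom-left corner of the bounding box.
Bottom flange: 7.2 × 0.8, A = 5.76 in², y = 0.4 in, Ī = 0.3072 in⁴.
Web: 0.5 × 16, A = 8 in², y = 8.8 in, Ī = 170.7 in⁴.
Top flange: 7.2 × 0.8, A = 5.76 in², y = 17.2 in, Ī = 0.3072 in⁴.
By symmetry the centroid is at mid-height, ȳ = 8.8 in.
Transfer each piece to the horizontal centroidal axis using Ī + A·d² with d = y − 8.8:
  bottom flange: d = -8.4 in → contributes +406.7 in⁴
  web: d = 0 in → contributes +170.7 in⁴
  top flange: d = 8.4 in → contributes +406.7 in⁴
Total I = 984.1 in⁴.
Radius of gyration: k = √(I/A) = √(984.1 / 19.52) = 7.1 in.

k_x ≈ 7.1 in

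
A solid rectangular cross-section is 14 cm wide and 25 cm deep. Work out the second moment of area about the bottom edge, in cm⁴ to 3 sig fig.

The section: 14 × 25, A = 350 cm², y = 12.5 cm, Ī = 18 229 cm⁴.
Transfer it to the bottom edge using Ī + A·d² with d = y − 0:
  the section: d = 12.5 cm → contributes +72 917 cm⁴
Total I = 72 917 cm⁴.

I_base ≈ 7.29 × 10⁴ cm⁴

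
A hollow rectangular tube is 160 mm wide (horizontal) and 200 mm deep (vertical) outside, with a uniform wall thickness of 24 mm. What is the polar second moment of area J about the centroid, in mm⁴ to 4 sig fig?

J ≈ 1.244 × 10⁸ mm⁴

Split into non-overlapping primitives; take the origin at the lower-left of the bounding box.
Outer rectangle: 160 × 200, A = 32 000 mm², y = 100 mm, Ī = 106 666 667 mm⁴.
Inner void (subtracted): 112 × 152, A = 17 024 mm², y = 100 mm, Ī = 32 776 875 mm⁴.
By symmetry the centroid is at mid-height, ȳ = 100 mm.
All pieces are centred on the centroidal x-axis, so I = ΣĪ (holes subtracted) = 73 889 792 mm⁴.
Repeating about the centroidal y-axis gives I_y = 50 470 912 mm⁴.
Polar second moment: J = I_x + I_y = 124 360 704 mm⁴.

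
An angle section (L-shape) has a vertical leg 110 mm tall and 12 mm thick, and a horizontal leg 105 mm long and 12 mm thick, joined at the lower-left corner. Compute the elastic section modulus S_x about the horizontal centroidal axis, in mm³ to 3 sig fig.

S_x ≈ 3.61 × 10⁴ mm³

Break the section into simple shapes (no overlaps), measuring from the bottom-left corner of the bounding box.
Vertical leg: 12 × 110, A = 1 320 mm², y = 55 mm, Ī = 1 331 000 mm⁴.
Horizontal leg (remainder): 93 × 12, A = 1 116 mm², y = 6 mm, Ī = 13 392 mm⁴.
Centroid: ȳ = ΣA·y / ΣA = 32.552 mm.
Transfer each piece to the horizontal centroidal axis using Ī + A·d² with d = y − 32.552:
  vertical leg: d = 22.448 mm → contributes +1 996 181 mm⁴
  horizontal leg (remainder): d = -26.552 mm → contributes +800 165 mm⁴
Total I = 2 796 346 mm⁴.
Extreme fibre distance c = 77.448 mm; S = I/c = 36 106 mm³.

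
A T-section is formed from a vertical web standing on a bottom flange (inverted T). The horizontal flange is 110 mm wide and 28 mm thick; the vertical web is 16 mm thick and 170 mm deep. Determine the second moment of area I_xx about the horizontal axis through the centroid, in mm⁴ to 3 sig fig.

Split into non-overlapping primitives; take the origin at the lower-left of the bounding box.
Flange: 110 × 28, A = 3 080 mm², y = 14 mm, Ī = 201 227 mm⁴.
Web: 16 × 170, A = 2 720 mm², y = 113 mm, Ī = 6 550 667 mm⁴.
Centroid: ȳ = ΣA·y / ΣA = 60.428 mm.
Transfer each piece to the horizontal axis through the centroid using Ī + A·d² with d = y − 60.428:
  flange: d = -46.428 mm → contributes +6 840 231 mm⁴
  web: d = 52.572 mm → contributes +14 068 362 mm⁴
Total I = 20 908 593 mm⁴.

I_xx ≈ 2.09 × 10⁷ mm⁴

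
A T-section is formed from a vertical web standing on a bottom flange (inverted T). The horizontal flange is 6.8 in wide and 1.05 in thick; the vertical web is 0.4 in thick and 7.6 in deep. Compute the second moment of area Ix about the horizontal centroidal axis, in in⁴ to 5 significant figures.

Ix ≈ 55.172 in⁴

Split into non-overlapping primitives; take the origin at the lower-left of the bounding box.
Flange: 6.8 × 1.05, A = 7.14 in², y = 0.525 in, Ī = 0.6559875 in⁴.
Web: 0.4 × 7.6, A = 3.04 in², y = 4.85 in, Ī = 14.63253 in⁴.
Centroid: ȳ = ΣA·y / ΣA = 1.816552 in.
Transfer each piece to the horizontal centroidal axis using Ī + A·d² with d = y − 1.816552:
  flange: d = -1.291552 in → contributes +12.56627 in⁴
  web: d = 3.033448 in → contributes +42.60602 in⁴
Total I = 55.17229 in⁴.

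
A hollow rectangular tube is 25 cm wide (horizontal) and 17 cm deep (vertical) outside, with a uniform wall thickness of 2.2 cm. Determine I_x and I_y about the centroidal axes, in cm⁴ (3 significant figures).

I_x ≈ 6800 cm⁴, I_y ≈ 1.30 × 10⁴ cm⁴

Treat the section as a set of non-overlapping primitives; coordinates are from the bounding-box lower-left.
Outer rectangle: 25 × 17, A = 425 cm², y = 8.5 cm, Ī = 10 235 cm⁴.
Inner void (subtracted): 20.6 × 12.6, A = 259.56 cm², y = 8.5 cm, Ī = 3 434 cm⁴.
By symmetry the centroid is at mid-height, ȳ = 8.5 cm.
All pieces are centred on the centroidal x-axis, so I = ΣĪ (holes subtracted) = 6801.4 cm⁴.
Repeating about the centroidal y-axis gives I_y = 12 957 cm⁴.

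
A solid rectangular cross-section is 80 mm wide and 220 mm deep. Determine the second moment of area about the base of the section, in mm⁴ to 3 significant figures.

I_base ≈ 2.84 × 10⁸ mm⁴

The section: 80 × 220, A = 17 600 mm², y = 110 mm, Ī = 70 986 667 mm⁴.
Transfer it to the base of the section using Ī + A·d² with d = y − 0:
  the section: d = 110 mm → contributes +283 946 667 mm⁴
Total I = 283 946 667 mm⁴.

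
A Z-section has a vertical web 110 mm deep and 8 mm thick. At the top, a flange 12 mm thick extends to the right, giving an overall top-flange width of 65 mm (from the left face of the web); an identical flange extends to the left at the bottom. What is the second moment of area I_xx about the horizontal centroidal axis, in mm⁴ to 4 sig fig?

I_xx ≈ 4.188 × 10⁶ mm⁴

Split into non-overlapping primitives; take the origin at the lower-left of the bounding box.
Web: 8 × 110, A = 880 mm², y = 55 mm, Ī = 887 333 mm⁴.
Top flange (beyond web): 57 × 12, A = 684 mm², y = 104 mm, Ī = 8 208 mm⁴.
Bottom flange (beyond web): 57 × 12, A = 684 mm², y = 6 mm, Ī = 8 208 mm⁴.
Centroid: ȳ = ΣA·y / ΣA = 55 mm.
Transfer each piece to the horizontal centroidal axis using Ī + A·d² with d = y − 55:
  web: d = 0 mm → contributes +887 333 mm⁴
  top flange (beyond web): d = 49 mm → contributes +1 650 492 mm⁴
  bottom flange (beyond web): d = -49 mm → contributes +1 650 492 mm⁴
Total I = 4 188 317 mm⁴.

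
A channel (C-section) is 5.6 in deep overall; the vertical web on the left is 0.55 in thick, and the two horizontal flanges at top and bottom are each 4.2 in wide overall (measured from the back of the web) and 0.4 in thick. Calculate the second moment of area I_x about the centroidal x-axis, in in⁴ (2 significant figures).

Split into non-overlapping primitives; take the origin at the lower-left of the bounding box.
Web: 0.55 × 5.6, A = 3.08 in², y = 2.8 in, Ī = 8.049 in⁴.
Top flange (beyond web): 3.65 × 0.4, A = 1.46 in², y = 5.4 in, Ī = 0.01947 in⁴.
Bottom flange (beyond web): 3.65 × 0.4, A = 1.46 in², y = 0.2 in, Ī = 0.01947 in⁴.
By symmetry the centroid is at mid-height, ȳ = 2.8 in.
Transfer each piece to the centroidal x-axis using Ī + A·d² with d = y − 2.8:
  web: d = 0 in → contributes +8.049 in⁴
  top flange (beyond web): d = 2.6 in → contributes +9.889 in⁴
  bottom flange (beyond web): d = -2.6 in → contributes +9.889 in⁴
Total I = 27.83 in⁴.

I_x ≈ 28 in⁴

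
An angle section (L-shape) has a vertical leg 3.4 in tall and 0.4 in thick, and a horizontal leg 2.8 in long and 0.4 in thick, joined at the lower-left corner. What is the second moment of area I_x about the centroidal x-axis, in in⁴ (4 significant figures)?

I_x ≈ 2.589 in⁴

Treat the section as a set of non-overlapping primitives; coordinates are from the bounding-box lower-left.
Vertical leg: 0.4 × 3.4, A = 1.36 in², y = 1.7 in, Ī = 1.31013 in⁴.
Horizontal leg (remainder): 2.4 × 0.4, A = 0.96 in², y = 0.2 in, Ī = 0.0128 in⁴.
Centroid: ȳ = ΣA·y / ΣA = 1.07931 in.
Transfer each piece to the centroidal x-axis using Ī + A·d² with d = y − 1.07931:
  vertical leg: d = 0.62069 in → contributes +1.83408 in⁴
  horizontal leg (remainder): d = -0.87931 in → contributes +0.755059 in⁴
Total I = 2.58914 in⁴.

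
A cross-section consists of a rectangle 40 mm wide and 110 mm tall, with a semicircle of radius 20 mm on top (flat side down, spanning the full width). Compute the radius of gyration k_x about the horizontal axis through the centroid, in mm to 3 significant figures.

Decompose the section into non-overlapping parts with the origin at the bottom-left of its bounding rectangle.
Rectangular body: 40 × 110, A = 4 400 mm², y = 55 mm, Ī = 4 436 667 mm⁴.
Semicircular cap: semicircle r = 20, A = 628.32 mm², y = 118.49 mm, Ī = 17 561 mm⁴.
Centroid: ȳ = ΣA·y / ΣA = 62.933 mm.
Transfer each piece to the horizontal axis through the centroid using Ī + A·d² with d = y − 62.933:
  rectangular body: d = -7.9332 mm → contributes +4 713 586 mm⁴
  semicircular cap: d = 55.555 mm → contributes +1 956 779 mm⁴
Total I = 6 670 365 mm⁴.
Radius of gyration: k = √(I/A) = √(6 670 365 / 5028.3) = 36.422 mm.

k_x ≈ 36.4 mm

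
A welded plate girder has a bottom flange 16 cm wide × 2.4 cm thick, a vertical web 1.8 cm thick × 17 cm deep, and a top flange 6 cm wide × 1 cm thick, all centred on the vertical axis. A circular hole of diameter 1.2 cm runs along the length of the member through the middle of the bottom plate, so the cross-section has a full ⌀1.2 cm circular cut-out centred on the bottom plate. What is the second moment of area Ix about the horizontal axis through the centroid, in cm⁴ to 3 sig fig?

Decompose the section into non-overlapping parts with the origin at the bottom-left of its bounding rectangle.
Bottom plate: 16 × 2.4, A = 38.4 cm², y = 1.2 cm, Ī = 18.432 cm⁴.
Web plate: 1.8 × 17, A = 30.6 cm², y = 10.9 cm, Ī = 736.95 cm⁴.
Top plate: 6 × 1, A = 6 cm², y = 19.9 cm, Ī = 0.5 cm⁴.
Hole (subtracted): ⌀1.2, A = 1.131 cm², y = 1.2 cm, Ī = 0.10179 cm⁴.
Centroid: ȳ = ΣA·y / ΣA = 6.7371 cm.
Transfer each piece to the horizontal axis through the centroid using Ī + A·d² with d = y − 6.7371:
  bottom plate: d = -5.5371 cm → contributes +1195.8 cm⁴
  web plate: d = 4.1629 cm → contributes +1267.2 cm⁴
  top plate: d = 13.163 cm → contributes +1040.1 cm⁴
  hole: d = -5.5371 cm → contributes −34.777 cm⁴
Total I = 3468.3 cm⁴.

Ix ≈ 3470 cm⁴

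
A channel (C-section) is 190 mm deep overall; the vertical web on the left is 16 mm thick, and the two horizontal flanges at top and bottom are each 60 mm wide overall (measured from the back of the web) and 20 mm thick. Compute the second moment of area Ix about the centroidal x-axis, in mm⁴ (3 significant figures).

Ix ≈ 2.19 × 10⁷ mm⁴

Split into non-overlapping primitives; take the origin at the lower-left of the bounding box.
Web: 16 × 190, A = 3 040 mm², y = 95 mm, Ī = 9 145 333 mm⁴.
Top flange (beyond web): 44 × 20, A = 880 mm², y = 180 mm, Ī = 29 333 mm⁴.
Bottom flange (beyond web): 44 × 20, A = 880 mm², y = 10 mm, Ī = 29 333 mm⁴.
By symmetry the centroid is at mid-height, ȳ = 95 mm.
Transfer each piece to the centroidal x-axis using Ī + A·d² with d = y − 95:
  web: d = 0 mm → contributes +9 145 333 mm⁴
  top flange (beyond web): d = 85 mm → contributes +6 387 333 mm⁴
  bottom flange (beyond web): d = -85 mm → contributes +6 387 333 mm⁴
Total I = 21 920 000 mm⁴.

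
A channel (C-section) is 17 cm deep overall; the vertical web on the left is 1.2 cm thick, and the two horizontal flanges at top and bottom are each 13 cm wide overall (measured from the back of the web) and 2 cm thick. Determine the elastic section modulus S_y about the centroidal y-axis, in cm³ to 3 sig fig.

Split into non-overlapping primitives; take the origin at the lower-left of the bounding box.
Web: 1.2 × 17, A = 20.4 cm², x = 0.6 cm, Ī = 2.448 cm⁴.
Top flange (beyond web): 11.8 × 2, A = 23.6 cm², x = 7.1 cm, Ī = 273.84 cm⁴.
Bottom flange (beyond web): 11.8 × 2, A = 23.6 cm², x = 7.1 cm, Ī = 273.84 cm⁴.
Centroid: x̄ = ΣA·x / ΣA = 5.1385 cm.
Transfer each piece to the centroidal y-axis using Ī + A·d² with d = x − 5.1385:
  web: d = -4.5385 cm → contributes +422.64 cm⁴
  top flange (beyond web): d = 1.9615 cm → contributes +364.64 cm⁴
  bottom flange (beyond web): d = 1.9615 cm → contributes +364.64 cm⁴
Total I = 1151.9 cm⁴.
Extreme fibre distance c = 7.8615 cm; S = I/c = 146.53 cm³.

S_y ≈ 147 cm³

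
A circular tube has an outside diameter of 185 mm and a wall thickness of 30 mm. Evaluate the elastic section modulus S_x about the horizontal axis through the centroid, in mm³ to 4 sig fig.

S_x ≈ 4.920 × 10⁵ mm³

Break the section into simple shapes (no overlaps), measuring from the bottom-left corner of the bounding box.
Outer circle: ⌀185, A = 26880.3 mm², y = 92.5 mm, Ī = 57 498 539 mm⁴.
Bore (subtracted): ⌀125, A = 12271.8 mm², y = 92.5 mm, Ī = 11 984 225 mm⁴.
By symmetry the centroid is at mid-height, ȳ = 92.5 mm.
All pieces are centred on the horizontal axis through the centroid, so I = ΣĪ (holes subtracted) = 45 514 314 mm⁴.
Extreme fibre distance c = 92.5 mm; S = I/c = 492 047 mm³.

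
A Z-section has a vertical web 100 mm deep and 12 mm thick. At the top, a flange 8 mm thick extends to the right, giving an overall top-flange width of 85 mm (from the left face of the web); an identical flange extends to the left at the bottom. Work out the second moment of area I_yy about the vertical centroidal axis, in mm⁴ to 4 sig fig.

Split into non-overlapping primitives; take the origin at the lower-left of the bounding box.
Web: 12 × 100, A = 1 200 mm², x = 79 mm, Ī = 14 400 mm⁴.
Top flange (beyond web): 73 × 8, A = 584 mm², x = 121.5 mm, Ī = 259 345 mm⁴.
Bottom flange (beyond web): 73 × 8, A = 584 mm², x = 36.5 mm, Ī = 259 345 mm⁴.
Centroid: x̄ = ΣA·x / ΣA = 79 mm.
Transfer each piece to the vertical centroidal axis using Ī + A·d² with d = x − 79:
  web: d = 0 mm → contributes +14 400 mm⁴
  top flange (beyond web): d = 42.5 mm → contributes +1 314 195 mm⁴
  bottom flange (beyond web): d = -42.5 mm → contributes +1 314 195 mm⁴
Total I = 2 642 789 mm⁴.

I_yy ≈ 2.643 × 10⁶ mm⁴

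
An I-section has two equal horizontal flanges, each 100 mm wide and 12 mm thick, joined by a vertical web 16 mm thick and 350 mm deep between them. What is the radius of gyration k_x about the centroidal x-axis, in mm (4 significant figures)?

k_x ≈ 130.3 mm

Split into non-overlapping primitives; take the origin at the lower-left of the bounding box.
Bottom flange: 100 × 12, A = 1 200 mm², y = 6 mm, Ī = 14 400 mm⁴.
Web: 16 × 350, A = 5 600 mm², y = 187 mm, Ī = 57 166 667 mm⁴.
Top flange: 100 × 12, A = 1 200 mm², y = 368 mm, Ī = 14 400 mm⁴.
By symmetry the centroid is at mid-height, ȳ = 187 mm.
Transfer each piece to the centroidal x-axis using Ī + A·d² with d = y − 187:
  bottom flange: d = -181 mm → contributes +39 327 600 mm⁴
  web: d = 0 mm → contributes +57 166 667 mm⁴
  top flange: d = 181 mm → contributes +39 327 600 mm⁴
Total I = 135 821 867 mm⁴.
Radius of gyration: k = √(I/A) = √(135 821 867 / 8 000) = 130.299 mm.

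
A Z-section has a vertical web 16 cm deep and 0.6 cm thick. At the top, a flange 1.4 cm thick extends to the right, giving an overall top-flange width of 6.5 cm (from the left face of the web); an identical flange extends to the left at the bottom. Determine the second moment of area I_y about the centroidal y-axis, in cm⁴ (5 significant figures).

Break the section into simple shapes (no overlaps), measuring from the bottom-left corner of the bounding box.
Web: 0.6 × 16, A = 9.6 cm², x = 6.2 cm, Ī = 0.288 cm⁴.
Top flange (beyond web): 5.9 × 1.4, A = 8.26 cm², x = 9.45 cm, Ī = 23.96088 cm⁴.
Bottom flange (beyond web): 5.9 × 1.4, A = 8.26 cm², x = 2.95 cm, Ī = 23.96088 cm⁴.
Centroid: x̄ = ΣA·x / ΣA = 6.2 cm.
Transfer each piece to the centroidal y-axis using Ī + A·d² with d = x − 6.2:
  web: d = 0 cm → contributes +0.288 cm⁴
  top flange (beyond web): d = 3.25 cm → contributes +111.2071 cm⁴
  bottom flange (beyond web): d = -3.25 cm → contributes +111.2071 cm⁴
Total I = 222.7023 cm⁴.

I_y ≈ 222.70 cm⁴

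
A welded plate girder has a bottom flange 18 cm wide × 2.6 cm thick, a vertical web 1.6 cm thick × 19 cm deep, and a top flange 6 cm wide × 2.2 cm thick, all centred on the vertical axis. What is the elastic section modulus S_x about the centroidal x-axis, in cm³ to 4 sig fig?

S_x ≈ 407.2 cm³

Treat the section as a set of non-overlapping primitives; coordinates are from the bounding-box lower-left.
Bottom plate: 18 × 2.6, A = 46.8 cm², y = 1.3 cm, Ī = 26.364 cm⁴.
Web plate: 1.6 × 19, A = 30.4 cm², y = 12.1 cm, Ī = 914.533 cm⁴.
Top plate: 6 × 2.2, A = 13.2 cm², y = 22.7 cm, Ī = 5.324 cm⁴.
Centroid: ȳ = ΣA·y / ΣA = 8.05664 cm.
Transfer each piece to the centroidal x-axis using Ī + A·d² with d = y − 8.05664:
  bottom plate: d = -6.75664 cm → contributes +2162.88 cm⁴
  web plate: d = 4.04336 cm → contributes +1411.54 cm⁴
  top plate: d = 14.6434 cm → contributes +2835.77 cm⁴
Total I = 6410.2 cm⁴.
Extreme fibre distance c = 15.7434 cm; S = I/c = 407.168 cm³.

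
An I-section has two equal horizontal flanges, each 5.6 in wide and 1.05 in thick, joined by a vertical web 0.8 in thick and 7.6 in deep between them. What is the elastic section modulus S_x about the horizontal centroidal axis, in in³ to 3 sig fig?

S_x ≈ 51.6 in³

Decompose the section into non-overlapping parts with the origin at the bottom-left of its bounding rectangle.
Bottom flange: 5.6 × 1.05, A = 5.88 in², y = 0.525 in, Ī = 0.54023 in⁴.
Web: 0.8 × 7.6, A = 6.08 in², y = 4.85 in, Ī = 29.265 in⁴.
Top flange: 5.6 × 1.05, A = 5.88 in², y = 9.175 in, Ī = 0.54023 in⁴.
By symmetry the centroid is at mid-height, ȳ = 4.85 in.
Transfer each piece to the horizontal centroidal axis using Ī + A·d² with d = y − 4.85:
  bottom flange: d = -4.325 in → contributes +110.53 in⁴
  web: d = 0 in → contributes +29.265 in⁴
  top flange: d = 4.325 in → contributes +110.53 in⁴
Total I = 250.32 in⁴.
Extreme fibre distance c = 4.85 in; S = I/c = 51.613 in³.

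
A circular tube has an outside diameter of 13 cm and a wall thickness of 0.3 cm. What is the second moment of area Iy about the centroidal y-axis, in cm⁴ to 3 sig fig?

Decompose the section into non-overlapping parts with the origin at the bottom-left of its bounding rectangle.
Outer circle: ⌀13, A = 132.73 cm², x = 6.5 cm, Ī = 1 402 cm⁴.
Bore (subtracted): ⌀12.4, A = 120.76 cm², x = 6.5 cm, Ī = 1160.5 cm⁴.
By symmetry the centroid is at mid-width, x̄ = 6.5 cm.
All pieces are centred on the centroidal y-axis, so I = ΣĪ (holes subtracted) = 241.45 cm⁴.

Iy ≈ 241 cm⁴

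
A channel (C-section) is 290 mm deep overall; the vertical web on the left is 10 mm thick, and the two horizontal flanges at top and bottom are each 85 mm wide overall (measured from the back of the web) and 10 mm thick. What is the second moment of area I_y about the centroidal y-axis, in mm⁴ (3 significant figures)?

I_y ≈ 2.51 × 10⁶ mm⁴

Split into non-overlapping primitives; take the origin at the lower-left of the bounding box.
Web: 10 × 290, A = 2 900 mm², x = 5 mm, Ī = 24 167 mm⁴.
Top flange (beyond web): 75 × 10, A = 750 mm², x = 47.5 mm, Ī = 351 563 mm⁴.
Bottom flange (beyond web): 75 × 10, A = 750 mm², x = 47.5 mm, Ī = 351 563 mm⁴.
Centroid: x̄ = ΣA·x / ΣA = 19.489 mm.
Transfer each piece to the centroidal y-axis using Ī + A·d² with d = x − 19.489:
  web: d = -14.489 mm → contributes +632 936 mm⁴
  top flange (beyond web): d = 28.011 mm → contributes +940 040 mm⁴
  bottom flange (beyond web): d = 28.011 mm → contributes +940 040 mm⁴
Total I = 2 513 016 mm⁴.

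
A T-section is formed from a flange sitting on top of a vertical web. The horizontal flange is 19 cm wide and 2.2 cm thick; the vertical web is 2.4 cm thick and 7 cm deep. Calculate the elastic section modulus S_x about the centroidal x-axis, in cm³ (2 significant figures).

S_x ≈ 50 cm³

Decompose the section into non-overlapping parts with the origin at the bottom-left of its bounding rectangle.
Flange: 19 × 2.2, A = 41.8 cm², y = 8.1 cm, Ī = 16.86 cm⁴.
Web: 2.4 × 7, A = 16.8 cm², y = 3.5 cm, Ī = 68.6 cm⁴.
Centroid: ȳ = ΣA·y / ΣA = 6.781 cm.
Transfer each piece to the centroidal x-axis using Ī + A·d² with d = y − 6.781:
  flange: d = 1.319 cm → contributes +89.56 cm⁴
  web: d = -3.281 cm → contributes +249.5 cm⁴
Total I = 339 cm⁴.
Extreme fibre distance c = 6.781 cm; S = I/c = 50 cm³.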